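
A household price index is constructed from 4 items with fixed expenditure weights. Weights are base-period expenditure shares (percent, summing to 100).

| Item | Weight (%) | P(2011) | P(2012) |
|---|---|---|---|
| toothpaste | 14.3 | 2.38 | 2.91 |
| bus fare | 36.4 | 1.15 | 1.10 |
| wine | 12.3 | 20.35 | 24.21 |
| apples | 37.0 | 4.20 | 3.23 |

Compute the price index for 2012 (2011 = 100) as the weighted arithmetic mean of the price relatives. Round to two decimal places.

95.39

toothpaste: 14.3 × (2.91/2.38) = 14.3 × 1.222689 = 17.4845
bus fare: 36.4 × (1.10/1.15) = 36.4 × 0.956522 = 34.8174
wine: 12.3 × (24.21/20.35) = 12.3 × 1.189681 = 14.6331
apples: 37.0 × (3.23/4.20) = 37.0 × 0.769048 = 28.4548
Index = Σ wᵢ·(p₁ᵢ/p₀ᵢ) = 17.4845 + 34.8174 + 14.6331 + 28.4548 = 95.3897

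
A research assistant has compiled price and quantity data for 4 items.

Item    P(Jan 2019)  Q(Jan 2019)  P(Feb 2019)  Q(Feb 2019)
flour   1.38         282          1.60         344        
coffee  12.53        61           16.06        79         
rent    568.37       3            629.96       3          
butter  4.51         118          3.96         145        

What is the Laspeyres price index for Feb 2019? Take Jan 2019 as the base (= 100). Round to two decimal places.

111.72

Laspeyres price index uses base-period quantities as weights.
ΣP(Feb 2019)·Q(Jan 2019) = 1.60×282 + 16.06×61 + 629.96×3 + 3.96×118 = 451.2 + 979.66 + 1889.88 + 467.28 = 3788.02
ΣP(Jan 2019)·Q(Jan 2019) = 1.38×282 + 12.53×61 + 568.37×3 + 4.51×118 = 389.16 + 764.33 + 1705.11 + 532.18 = 3390.78
Index = 3788.02 / 3390.78 × 100 = 111.7153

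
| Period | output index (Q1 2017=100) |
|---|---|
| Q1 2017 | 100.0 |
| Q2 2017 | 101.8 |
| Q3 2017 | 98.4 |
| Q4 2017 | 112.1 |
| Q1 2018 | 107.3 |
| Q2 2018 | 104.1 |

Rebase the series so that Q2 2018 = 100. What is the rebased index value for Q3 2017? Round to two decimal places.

94.52

Rebased(Q3 2017) = 98.4 / 104.1 × 100 = 94.5245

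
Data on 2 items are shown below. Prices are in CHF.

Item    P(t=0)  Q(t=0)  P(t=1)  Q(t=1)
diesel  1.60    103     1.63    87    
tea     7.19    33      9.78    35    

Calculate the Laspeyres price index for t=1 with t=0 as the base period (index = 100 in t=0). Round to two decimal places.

Laspeyres price index uses base-period quantities as weights.
ΣP(t=1)·Q(t=0) = 1.63×103 + 9.78×33 = 167.89 + 322.74 = 490.63
ΣP(t=0)·Q(t=0) = 1.60×103 + 7.19×33 = 164.8 + 237.27 = 402.07
Index = 490.63 / 402.07 × 100 = 122.0260

122.03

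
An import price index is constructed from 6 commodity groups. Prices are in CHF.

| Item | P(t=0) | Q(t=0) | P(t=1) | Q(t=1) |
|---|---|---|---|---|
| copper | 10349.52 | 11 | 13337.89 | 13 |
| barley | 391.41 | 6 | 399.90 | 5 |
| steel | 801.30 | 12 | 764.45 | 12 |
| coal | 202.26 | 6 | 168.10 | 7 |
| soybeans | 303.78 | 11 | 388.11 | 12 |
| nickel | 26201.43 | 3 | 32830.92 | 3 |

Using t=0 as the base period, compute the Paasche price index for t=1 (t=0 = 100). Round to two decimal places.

125.72

Paasche price index uses current-period quantities as weights.
ΣP(t=1)·Q(t=1) = 13337.89×13 + 399.90×5 + 764.45×12 + 168.10×7 + 388.11×12 + 32830.92×3 = 173392.57 + 1999.5 + 9173.4 + 1176.7 + 4657.32 + 98492.76 = 288892.25
ΣP(t=0)·Q(t=1) = 10349.52×13 + 391.41×5 + 801.30×12 + 202.26×7 + 303.78×12 + 26201.43×3 = 134543.76 + 1957.05 + 9615.6 + 1415.82 + 3645.36 + 78604.29 = 229781.88
Index = 288892.25 / 229781.88 × 100 = 125.7246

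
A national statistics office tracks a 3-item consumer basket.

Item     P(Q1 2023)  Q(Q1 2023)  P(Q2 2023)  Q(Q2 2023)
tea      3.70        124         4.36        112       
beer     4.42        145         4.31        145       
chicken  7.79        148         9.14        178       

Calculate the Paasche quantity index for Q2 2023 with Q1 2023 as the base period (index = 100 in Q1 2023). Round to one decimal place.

Paasche quantity index uses current-period prices as weights.
ΣP(Q2 2023)·Q(Q2 2023) = 4.36×112 + 4.31×145 + 9.14×178 = 488.32 + 624.95 + 1626.92 = 2740.19
ΣP(Q2 2023)·Q(Q1 2023) = 4.36×124 + 4.31×145 + 9.14×148 = 540.64 + 624.95 + 1352.72 = 2518.31
Index = 2740.19 / 2518.31 × 100 = 108.8107

108.8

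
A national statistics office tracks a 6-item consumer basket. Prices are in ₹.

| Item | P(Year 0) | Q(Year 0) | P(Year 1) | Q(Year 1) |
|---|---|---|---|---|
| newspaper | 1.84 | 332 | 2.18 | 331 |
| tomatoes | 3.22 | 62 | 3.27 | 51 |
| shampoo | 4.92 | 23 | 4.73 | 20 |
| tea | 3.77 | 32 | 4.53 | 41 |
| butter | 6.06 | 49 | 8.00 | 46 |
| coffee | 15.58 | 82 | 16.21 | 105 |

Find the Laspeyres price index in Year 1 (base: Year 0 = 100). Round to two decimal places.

110.79

Laspeyres price index uses base-period quantities as weights.
ΣP(Year 1)·Q(Year 0) = 2.18×332 + 3.27×62 + 4.73×23 + 4.53×32 + 8.00×49 + 16.21×82 = 723.76 + 202.74 + 108.79 + 144.96 + 392 + 1329.22 = 2901.47
ΣP(Year 0)·Q(Year 0) = 1.84×332 + 3.22×62 + 4.92×23 + 3.77×32 + 6.06×49 + 15.58×82 = 610.88 + 199.64 + 113.16 + 120.64 + 296.94 + 1277.56 = 2618.82
Index = 2901.47 / 2618.82 × 100 = 110.7930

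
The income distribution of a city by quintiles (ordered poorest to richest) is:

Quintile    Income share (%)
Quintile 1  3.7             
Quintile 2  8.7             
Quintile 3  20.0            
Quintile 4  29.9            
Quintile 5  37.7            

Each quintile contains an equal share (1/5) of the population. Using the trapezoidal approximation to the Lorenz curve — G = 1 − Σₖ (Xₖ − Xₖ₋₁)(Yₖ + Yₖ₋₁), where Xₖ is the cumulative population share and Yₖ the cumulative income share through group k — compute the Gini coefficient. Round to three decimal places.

0.357

Cumulative income shares Yₖ: 0.0370, 0.1240, 0.3240, 0.6230, 1.0000
Σ (Xₖ−Xₖ₋₁)(Yₖ+Yₖ₋₁) = (1/5)(0.0370+0.0000) + (1/5)(0.1240+0.0370) + (1/5)(0.3240+0.1240) + (1/5)(0.6230+0.3240) + (1/5)(1.0000+0.6230)
  = 0.0074 + 0.0322 + 0.0896 + 0.1894 + 0.3246 = 0.6432
G = 1 − 0.6432 = 0.3568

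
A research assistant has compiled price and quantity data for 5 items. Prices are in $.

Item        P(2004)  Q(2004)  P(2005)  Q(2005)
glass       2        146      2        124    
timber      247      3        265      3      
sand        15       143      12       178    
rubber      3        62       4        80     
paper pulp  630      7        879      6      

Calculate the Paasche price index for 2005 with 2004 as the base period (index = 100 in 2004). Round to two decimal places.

Paasche price index uses current-period quantities as weights.
ΣP(2005)·Q(2005) = 2×124 + 265×3 + 12×178 + 4×80 + 879×6 = 248 + 795 + 2136 + 320 + 5274 = 8773
ΣP(2004)·Q(2005) = 2×124 + 247×3 + 15×178 + 3×80 + 630×6 = 248 + 741 + 2670 + 240 + 3780 = 7679
Index = 8773 / 7679 × 100 = 114.2466

114.25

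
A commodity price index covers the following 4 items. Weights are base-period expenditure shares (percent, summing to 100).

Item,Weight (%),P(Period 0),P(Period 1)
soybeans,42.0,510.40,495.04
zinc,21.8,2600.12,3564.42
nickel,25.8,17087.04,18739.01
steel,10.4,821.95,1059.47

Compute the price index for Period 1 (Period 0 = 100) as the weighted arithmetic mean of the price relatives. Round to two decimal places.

112.32

soybeans: 42.0 × (495.04/510.40) = 42.0 × 0.969906 = 40.7361
zinc: 21.8 × (3564.42/2600.12) = 21.8 × 1.370867 = 29.8849
nickel: 25.8 × (18739.01/17087.04) = 25.8 × 1.096680 = 28.2943
steel: 10.4 × (1059.47/821.95) = 10.4 × 1.288971 = 13.4053
Index = Σ wᵢ·(p₁ᵢ/p₀ᵢ) = 40.7361 + 29.8849 + 28.2943 + 13.4053 = 112.3206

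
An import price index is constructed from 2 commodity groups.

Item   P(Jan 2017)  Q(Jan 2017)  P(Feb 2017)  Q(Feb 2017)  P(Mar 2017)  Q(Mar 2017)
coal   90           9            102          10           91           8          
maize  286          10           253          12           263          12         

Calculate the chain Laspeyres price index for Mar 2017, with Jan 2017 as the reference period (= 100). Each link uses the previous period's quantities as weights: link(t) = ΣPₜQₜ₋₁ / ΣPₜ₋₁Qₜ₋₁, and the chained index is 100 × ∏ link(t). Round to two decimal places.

Link Jan 2017→Feb 2017:
ΣP(Feb 2017)Q(Jan 2017) = 102×9 + 253×10 = 918 + 2530 = 3448
ΣP(Jan 2017)Q(Jan 2017) = 90×9 + 286×10 = 810 + 2860 = 3670
link = 3448/3670 = 0.939510
Link Feb 2017→Mar 2017:
ΣP(Mar 2017)Q(Feb 2017) = 91×10 + 263×12 = 910 + 3156 = 4066
ΣP(Feb 2017)Q(Feb 2017) = 102×10 + 253×12 = 1020 + 3036 = 4056
link = 4066/4056 = 1.002465
Chained index = 100 × 0.939510 × 1.002465 = 94.1826

94.18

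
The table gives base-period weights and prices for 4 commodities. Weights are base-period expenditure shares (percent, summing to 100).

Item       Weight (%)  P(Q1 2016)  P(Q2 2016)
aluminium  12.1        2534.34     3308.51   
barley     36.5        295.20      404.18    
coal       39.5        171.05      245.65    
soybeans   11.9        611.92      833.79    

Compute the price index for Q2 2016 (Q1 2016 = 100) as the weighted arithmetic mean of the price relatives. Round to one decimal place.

138.7

aluminium: 12.1 × (3308.51/2534.34) = 12.1 × 1.305472 = 15.7962
barley: 36.5 × (404.18/295.20) = 36.5 × 1.369173 = 49.9748
coal: 39.5 × (245.65/171.05) = 39.5 × 1.436130 = 56.7271
soybeans: 11.9 × (833.79/611.92) = 11.9 × 1.362580 = 16.2147
Index = Σ wᵢ·(p₁ᵢ/p₀ᵢ) = 15.7962 + 49.9748 + 56.7271 + 16.2147 = 138.7129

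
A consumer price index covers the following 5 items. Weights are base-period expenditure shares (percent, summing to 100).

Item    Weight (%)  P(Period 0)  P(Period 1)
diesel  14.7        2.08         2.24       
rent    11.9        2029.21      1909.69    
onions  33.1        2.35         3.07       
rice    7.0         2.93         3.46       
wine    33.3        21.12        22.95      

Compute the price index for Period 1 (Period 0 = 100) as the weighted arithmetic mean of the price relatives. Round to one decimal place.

diesel: 14.7 × (2.24/2.08) = 14.7 × 1.076923 = 15.8308
rent: 11.9 × (1909.69/2029.21) = 11.9 × 0.941100 = 11.1991
onions: 33.1 × (3.07/2.35) = 33.1 × 1.306383 = 43.2413
rice: 7.0 × (3.46/2.93) = 7.0 × 1.180887 = 8.2662
wine: 33.3 × (22.95/21.12) = 33.3 × 1.086648 = 36.1854
Index = Σ wᵢ·(p₁ᵢ/p₀ᵢ) = 15.8308 + 11.1991 + 43.2413 + 8.2662 + 36.1854 = 114.7227

114.7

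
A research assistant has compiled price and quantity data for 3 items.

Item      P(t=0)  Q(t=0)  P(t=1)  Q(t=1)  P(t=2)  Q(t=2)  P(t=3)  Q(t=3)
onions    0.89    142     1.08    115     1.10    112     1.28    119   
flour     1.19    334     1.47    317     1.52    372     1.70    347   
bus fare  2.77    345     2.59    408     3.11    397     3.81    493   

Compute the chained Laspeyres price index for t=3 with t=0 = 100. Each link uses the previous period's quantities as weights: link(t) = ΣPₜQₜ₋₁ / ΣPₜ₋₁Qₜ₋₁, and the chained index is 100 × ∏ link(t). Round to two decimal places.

Link t=0→t=1:
ΣP(t=1)Q(t=0) = 1.08×142 + 1.47×334 + 2.59×345 = 153.36 + 490.98 + 893.55 = 1537.89
ΣP(t=0)Q(t=0) = 0.89×142 + 1.19×334 + 2.77×345 = 126.38 + 397.46 + 955.65 = 1479.49
link = 1537.89/1479.49 = 1.039473
Link t=1→t=2:
ΣP(t=2)Q(t=1) = 1.10×115 + 1.52×317 + 3.11×408 = 126.5 + 481.84 + 1268.88 = 1877.22
ΣP(t=1)Q(t=1) = 1.08×115 + 1.47×317 + 2.59×408 = 124.2 + 465.99 + 1056.72 = 1646.91
link = 1877.22/1646.91 = 1.139844
Link t=2→t=3:
ΣP(t=3)Q(t=2) = 1.28×112 + 1.70×372 + 3.81×397 = 143.36 + 632.4 + 1512.57 = 2288.33
ΣP(t=2)Q(t=2) = 1.10×112 + 1.52×372 + 3.11×397 = 123.2 + 565.44 + 1234.67 = 1923.31
link = 2288.33/1923.31 = 1.189787
Chained index = 100 × 1.039473 × 1.139844 × 1.189787 = 140.9704

140.97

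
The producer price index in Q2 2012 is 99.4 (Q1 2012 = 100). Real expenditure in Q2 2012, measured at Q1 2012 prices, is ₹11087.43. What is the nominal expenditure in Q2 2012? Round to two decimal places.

11020.91

Nominal = Real × (Index/100) = 11087.43 × (99.4/100)
        = 11087.43 × 0.994 = 11020.9054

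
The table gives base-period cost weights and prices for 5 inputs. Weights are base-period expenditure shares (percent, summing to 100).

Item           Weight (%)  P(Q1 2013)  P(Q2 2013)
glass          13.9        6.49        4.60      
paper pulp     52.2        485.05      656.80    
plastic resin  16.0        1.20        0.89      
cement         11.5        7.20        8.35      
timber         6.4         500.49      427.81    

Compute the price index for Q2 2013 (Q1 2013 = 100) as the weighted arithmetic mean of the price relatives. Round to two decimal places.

111.21

glass: 13.9 × (4.60/6.49) = 13.9 × 0.708783 = 9.8521
paper pulp: 52.2 × (656.80/485.05) = 52.2 × 1.354087 = 70.6834
plastic resin: 16.0 × (0.89/1.20) = 16.0 × 0.741667 = 11.8667
cement: 11.5 × (8.35/7.20) = 11.5 × 1.159722 = 13.3368
timber: 6.4 × (427.81/500.49) = 6.4 × 0.854782 = 5.4706
Index = Σ wᵢ·(p₁ᵢ/p₀ᵢ) = 9.8521 + 70.6834 + 11.8667 + 13.3368 + 5.4706 = 111.2095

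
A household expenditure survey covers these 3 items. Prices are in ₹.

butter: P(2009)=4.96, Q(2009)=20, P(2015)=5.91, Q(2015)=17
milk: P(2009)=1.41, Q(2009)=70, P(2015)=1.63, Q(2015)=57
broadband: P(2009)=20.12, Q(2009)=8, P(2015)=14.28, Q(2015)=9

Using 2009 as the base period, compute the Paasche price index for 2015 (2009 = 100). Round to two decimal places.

Paasche price index uses current-period quantities as weights.
ΣP(2015)·Q(2015) = 5.91×17 + 1.63×57 + 14.28×9 = 100.47 + 92.91 + 128.52 = 321.9
ΣP(2009)·Q(2015) = 4.96×17 + 1.41×57 + 20.12×9 = 84.32 + 80.37 + 181.08 = 345.77
Index = 321.9 / 345.77 × 100 = 93.0966

93.10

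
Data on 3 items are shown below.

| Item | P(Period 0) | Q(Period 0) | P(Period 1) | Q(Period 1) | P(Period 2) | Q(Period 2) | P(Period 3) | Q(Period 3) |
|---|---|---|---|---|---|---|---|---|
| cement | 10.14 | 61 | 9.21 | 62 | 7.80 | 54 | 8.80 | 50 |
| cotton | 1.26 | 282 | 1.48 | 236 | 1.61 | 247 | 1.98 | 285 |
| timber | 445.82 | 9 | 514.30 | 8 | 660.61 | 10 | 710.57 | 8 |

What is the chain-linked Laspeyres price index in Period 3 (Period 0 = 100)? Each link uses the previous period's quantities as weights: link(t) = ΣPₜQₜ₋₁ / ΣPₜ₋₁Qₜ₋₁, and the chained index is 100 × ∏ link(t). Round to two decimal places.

149.28

Link Period 0→Period 1:
ΣP(Period 1)Q(Period 0) = 9.21×61 + 1.48×282 + 514.30×9 = 561.81 + 417.36 + 4628.7 = 5607.87
ΣP(Period 0)Q(Period 0) = 10.14×61 + 1.26×282 + 445.82×9 = 618.54 + 355.32 + 4012.38 = 4986.24
link = 5607.87/4986.24 = 1.124669
Link Period 1→Period 2:
ΣP(Period 2)Q(Period 1) = 7.80×62 + 1.61×236 + 660.61×8 = 483.6 + 379.96 + 5284.88 = 6148.44
ΣP(Period 1)Q(Period 1) = 9.21×62 + 1.48×236 + 514.30×8 = 571.02 + 349.28 + 4114.4 = 5034.7
link = 6148.44/5034.7 = 1.221213
Link Period 2→Period 3:
ΣP(Period 3)Q(Period 2) = 8.80×54 + 1.98×247 + 710.57×10 = 475.2 + 489.06 + 7105.7 = 8069.96
ΣP(Period 2)Q(Period 2) = 7.80×54 + 1.61×247 + 660.61×10 = 421.2 + 397.67 + 6606.1 = 7424.97
link = 8069.96/7424.97 = 1.086868
Chained index = 100 × 1.124669 × 1.221213 × 1.086868 = 149.2770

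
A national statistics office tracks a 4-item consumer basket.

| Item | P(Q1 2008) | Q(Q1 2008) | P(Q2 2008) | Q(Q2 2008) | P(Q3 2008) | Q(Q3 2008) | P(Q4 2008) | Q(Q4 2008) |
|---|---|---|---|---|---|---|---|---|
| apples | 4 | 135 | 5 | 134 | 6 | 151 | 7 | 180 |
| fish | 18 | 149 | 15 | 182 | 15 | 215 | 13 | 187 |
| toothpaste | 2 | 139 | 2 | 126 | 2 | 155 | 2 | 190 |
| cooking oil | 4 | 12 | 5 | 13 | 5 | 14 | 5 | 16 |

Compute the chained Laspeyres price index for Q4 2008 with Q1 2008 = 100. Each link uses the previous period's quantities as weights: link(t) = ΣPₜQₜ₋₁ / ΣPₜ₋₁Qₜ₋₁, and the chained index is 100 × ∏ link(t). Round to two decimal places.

Link Q1 2008→Q2 2008:
ΣP(Q2 2008)Q(Q1 2008) = 5×135 + 15×149 + 2×139 + 5×12 = 675 + 2235 + 278 + 60 = 3248
ΣP(Q1 2008)Q(Q1 2008) = 4×135 + 18×149 + 2×139 + 4×12 = 540 + 2682 + 278 + 48 = 3548
link = 3248/3548 = 0.915445
Link Q2 2008→Q3 2008:
ΣP(Q3 2008)Q(Q2 2008) = 6×134 + 15×182 + 2×126 + 5×13 = 804 + 2730 + 252 + 65 = 3851
ΣP(Q2 2008)Q(Q2 2008) = 5×134 + 15×182 + 2×126 + 5×13 = 670 + 2730 + 252 + 65 = 3717
link = 3851/3717 = 1.036051
Link Q3 2008→Q4 2008:
ΣP(Q4 2008)Q(Q3 2008) = 7×151 + 13×215 + 2×155 + 5×14 = 1057 + 2795 + 310 + 70 = 4232
ΣP(Q3 2008)Q(Q3 2008) = 6×151 + 15×215 + 2×155 + 5×14 = 906 + 3225 + 310 + 70 = 4511
link = 4232/4511 = 0.938151
Chained index = 100 × 0.915445 × 1.036051 × 0.938151 = 88.9787

88.98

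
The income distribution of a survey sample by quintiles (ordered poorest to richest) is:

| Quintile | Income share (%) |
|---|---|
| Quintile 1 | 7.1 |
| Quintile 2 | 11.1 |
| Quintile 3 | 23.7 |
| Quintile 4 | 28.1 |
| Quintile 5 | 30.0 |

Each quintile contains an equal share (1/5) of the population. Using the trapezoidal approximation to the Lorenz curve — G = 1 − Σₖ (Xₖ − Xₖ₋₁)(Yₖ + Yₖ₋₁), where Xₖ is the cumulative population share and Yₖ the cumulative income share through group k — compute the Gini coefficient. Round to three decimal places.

Cumulative income shares Yₖ: 0.0710, 0.1820, 0.4190, 0.7000, 1.0000
Σ (Xₖ−Xₖ₋₁)(Yₖ+Yₖ₋₁) = (1/5)(0.0710+0.0000) + (1/5)(0.1820+0.0710) + (1/5)(0.4190+0.1820) + (1/5)(0.7000+0.4190) + (1/5)(1.0000+0.7000)
  = 0.0142 + 0.0506 + 0.1202 + 0.2238 + 0.3400 = 0.7488
G = 1 − 0.7488 = 0.2512

0.251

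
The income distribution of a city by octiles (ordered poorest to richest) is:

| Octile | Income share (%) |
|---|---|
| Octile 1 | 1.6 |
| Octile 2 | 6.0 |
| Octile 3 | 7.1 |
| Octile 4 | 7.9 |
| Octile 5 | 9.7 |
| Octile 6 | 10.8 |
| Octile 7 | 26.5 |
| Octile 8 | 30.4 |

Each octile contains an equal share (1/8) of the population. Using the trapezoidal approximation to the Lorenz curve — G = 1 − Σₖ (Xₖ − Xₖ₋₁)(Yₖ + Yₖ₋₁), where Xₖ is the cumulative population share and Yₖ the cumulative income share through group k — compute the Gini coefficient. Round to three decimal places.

Cumulative income shares Yₖ: 0.0160, 0.0760, 0.1470, 0.2260, 0.3230, 0.4310, 0.6960, 1.0000
Σ (Xₖ−Xₖ₋₁)(Yₖ+Yₖ₋₁) = (1/8)(0.0160+0.0000) + (1/8)(0.0760+0.0160) + (1/8)(0.1470+0.0760) + (1/8)(0.2260+0.1470) + (1/8)(0.3230+0.2260) + (1/8)(0.4310+0.3230) + (1/8)(0.6960+0.4310) + (1/8)(1.0000+0.6960)
  = 0.0020 + 0.0115 + 0.0279 + 0.0466 + 0.0686 + 0.0942 + 0.1409 + 0.2120 = 0.6037
G = 1 − 0.6037 = 0.3963

0.396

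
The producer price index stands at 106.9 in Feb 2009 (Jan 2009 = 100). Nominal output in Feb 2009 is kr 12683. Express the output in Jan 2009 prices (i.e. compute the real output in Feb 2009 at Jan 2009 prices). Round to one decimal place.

Real = Nominal ÷ (Index/100) = 12683 ÷ (106.9/100)
     = 12683 ÷ 1.069 = 11864.3592

11864.4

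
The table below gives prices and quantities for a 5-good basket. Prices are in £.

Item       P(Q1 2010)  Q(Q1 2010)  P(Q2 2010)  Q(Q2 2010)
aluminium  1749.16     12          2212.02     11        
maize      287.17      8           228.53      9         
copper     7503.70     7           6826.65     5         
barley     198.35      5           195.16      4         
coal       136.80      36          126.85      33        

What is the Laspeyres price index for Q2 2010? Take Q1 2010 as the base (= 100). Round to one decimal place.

Laspeyres price index uses base-period quantities as weights.
ΣP(Q2 2010)·Q(Q1 2010) = 2212.02×12 + 228.53×8 + 6826.65×7 + 195.16×5 + 126.85×36 = 26544.24 + 1828.24 + 47786.55 + 975.8 + 4566.6 = 81701.43
ΣP(Q1 2010)·Q(Q1 2010) = 1749.16×12 + 287.17×8 + 7503.70×7 + 198.35×5 + 136.80×36 = 20989.92 + 2297.36 + 52525.9 + 991.75 + 4924.8 = 81729.73
Index = 81701.43 / 81729.73 × 100 = 99.9654

100.0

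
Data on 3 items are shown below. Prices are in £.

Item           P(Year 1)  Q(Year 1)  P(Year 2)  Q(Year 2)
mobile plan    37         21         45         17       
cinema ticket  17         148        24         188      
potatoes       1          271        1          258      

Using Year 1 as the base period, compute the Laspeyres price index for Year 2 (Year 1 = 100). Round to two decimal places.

Laspeyres price index uses base-period quantities as weights.
ΣP(Year 2)·Q(Year 1) = 45×21 + 24×148 + 1×271 = 945 + 3552 + 271 = 4768
ΣP(Year 1)·Q(Year 1) = 37×21 + 17×148 + 1×271 = 777 + 2516 + 271 = 3564
Index = 4768 / 3564 × 100 = 133.7823

133.78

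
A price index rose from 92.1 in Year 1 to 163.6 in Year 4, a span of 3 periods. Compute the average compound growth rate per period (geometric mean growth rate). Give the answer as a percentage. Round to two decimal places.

Growth factor = (163.6/92.1)^(1/3) = (1.776330)^(1/3) = 1.211085
Growth rate = 1.211085 − 1 = 0.211085 = 21.1085%

21.11%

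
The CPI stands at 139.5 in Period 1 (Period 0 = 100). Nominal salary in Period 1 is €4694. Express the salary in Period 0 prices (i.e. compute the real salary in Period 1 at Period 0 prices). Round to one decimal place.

Real = Nominal ÷ (Index/100) = 4694 ÷ (139.5/100)
     = 4694 ÷ 1.395 = 3364.8746

3364.9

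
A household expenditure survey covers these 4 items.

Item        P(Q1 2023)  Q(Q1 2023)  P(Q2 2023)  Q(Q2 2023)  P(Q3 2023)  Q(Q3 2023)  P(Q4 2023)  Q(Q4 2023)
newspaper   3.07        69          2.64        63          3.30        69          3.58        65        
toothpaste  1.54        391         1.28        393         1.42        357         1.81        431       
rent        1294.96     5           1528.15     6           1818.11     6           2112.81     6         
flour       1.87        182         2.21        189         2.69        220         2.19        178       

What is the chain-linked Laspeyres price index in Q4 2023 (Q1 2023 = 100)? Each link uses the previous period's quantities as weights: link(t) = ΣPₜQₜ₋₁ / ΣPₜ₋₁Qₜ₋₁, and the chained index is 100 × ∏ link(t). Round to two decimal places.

156.04

Link Q1 2023→Q2 2023:
ΣP(Q2 2023)Q(Q1 2023) = 2.64×69 + 1.28×391 + 1528.15×5 + 2.21×182 = 182.16 + 500.48 + 7640.75 + 402.22 = 8725.61
ΣP(Q1 2023)Q(Q1 2023) = 3.07×69 + 1.54×391 + 1294.96×5 + 1.87×182 = 211.83 + 602.14 + 6474.8 + 340.34 = 7629.11
link = 8725.61/7629.11 = 1.143726
Link Q2 2023→Q3 2023:
ΣP(Q3 2023)Q(Q2 2023) = 3.30×63 + 1.42×393 + 1818.11×6 + 2.69×189 = 207.9 + 558.06 + 10908.66 + 508.41 = 12183.03
ΣP(Q2 2023)Q(Q2 2023) = 2.64×63 + 1.28×393 + 1528.15×6 + 2.21×189 = 166.32 + 503.04 + 9168.9 + 417.69 = 10255.95
link = 12183.03/10255.95 = 1.187899
Link Q3 2023→Q4 2023:
ΣP(Q4 2023)Q(Q3 2023) = 3.58×69 + 1.81×357 + 2112.81×6 + 2.19×220 = 247.02 + 646.17 + 12676.86 + 481.8 = 14051.85
ΣP(Q3 2023)Q(Q3 2023) = 3.30×69 + 1.42×357 + 1818.11×6 + 2.69×220 = 227.7 + 506.94 + 10908.66 + 591.8 = 12235.1
link = 14051.85/12235.1 = 1.148487
Chained index = 100 × 1.143726 × 1.187899 × 1.148487 = 156.0369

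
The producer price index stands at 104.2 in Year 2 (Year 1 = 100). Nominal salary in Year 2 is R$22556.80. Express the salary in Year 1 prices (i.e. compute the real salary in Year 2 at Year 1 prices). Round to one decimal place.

Real = Nominal ÷ (Index/100) = 22556.80 ÷ (104.2/100)
     = 22556.80 ÷ 1.042 = 21647.6008

21647.6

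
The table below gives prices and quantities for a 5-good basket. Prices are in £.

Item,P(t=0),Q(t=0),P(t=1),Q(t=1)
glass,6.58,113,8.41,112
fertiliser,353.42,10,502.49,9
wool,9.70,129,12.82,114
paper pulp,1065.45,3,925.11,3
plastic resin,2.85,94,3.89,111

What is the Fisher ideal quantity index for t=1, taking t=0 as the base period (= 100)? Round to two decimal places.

Laspeyres component (base-period weights):
ΣP(t=0)Q(t=1) = 6.58×112 + 353.42×9 + 9.70×114 + 1065.45×3 + 2.85×111 = 736.96 + 3180.78 + 1105.8 + 3196.35 + 316.35 = 8536.24
ΣP(t=0)Q(t=0) = 6.58×113 + 353.42×10 + 9.70×129 + 1065.45×3 + 2.85×94 = 743.54 + 3534.2 + 1251.3 + 3196.35 + 267.9 = 8993.29
L = 8536.24 / 8993.29 × 100 = 94.9179
Paasche component (current-period weights):
ΣP(t=1)Q(t=1) = 8.41×112 + 502.49×9 + 12.82×114 + 925.11×3 + 3.89×111 = 941.92 + 4522.41 + 1461.48 + 2775.33 + 431.79 = 10132.93
ΣP(t=1)Q(t=0) = 8.41×113 + 502.49×10 + 12.82×129 + 925.11×3 + 3.89×94 = 950.33 + 5024.9 + 1653.78 + 2775.33 + 365.66 = 10770
P = 10132.93 / 10770 × 100 = 94.0848
Fisher = √(L × P) = √(94.9179 × 94.0848) = 94.5004

94.50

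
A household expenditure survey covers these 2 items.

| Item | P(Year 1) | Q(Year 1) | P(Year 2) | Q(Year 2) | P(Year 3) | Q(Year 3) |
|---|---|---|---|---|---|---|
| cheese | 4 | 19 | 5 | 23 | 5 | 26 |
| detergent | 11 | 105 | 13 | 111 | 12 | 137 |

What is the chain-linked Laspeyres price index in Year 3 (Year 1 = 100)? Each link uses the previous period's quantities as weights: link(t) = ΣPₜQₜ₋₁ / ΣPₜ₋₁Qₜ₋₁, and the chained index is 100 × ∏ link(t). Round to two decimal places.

110.15

Link Year 1→Year 2:
ΣP(Year 2)Q(Year 1) = 5×19 + 13×105 = 95 + 1365 = 1460
ΣP(Year 1)Q(Year 1) = 4×19 + 11×105 = 76 + 1155 = 1231
link = 1460/1231 = 1.186028
Link Year 2→Year 3:
ΣP(Year 3)Q(Year 2) = 5×23 + 12×111 = 115 + 1332 = 1447
ΣP(Year 2)Q(Year 2) = 5×23 + 13×111 = 115 + 1443 = 1558
link = 1447/1558 = 0.928755
Chained index = 100 × 1.186028 × 0.928755 = 110.1529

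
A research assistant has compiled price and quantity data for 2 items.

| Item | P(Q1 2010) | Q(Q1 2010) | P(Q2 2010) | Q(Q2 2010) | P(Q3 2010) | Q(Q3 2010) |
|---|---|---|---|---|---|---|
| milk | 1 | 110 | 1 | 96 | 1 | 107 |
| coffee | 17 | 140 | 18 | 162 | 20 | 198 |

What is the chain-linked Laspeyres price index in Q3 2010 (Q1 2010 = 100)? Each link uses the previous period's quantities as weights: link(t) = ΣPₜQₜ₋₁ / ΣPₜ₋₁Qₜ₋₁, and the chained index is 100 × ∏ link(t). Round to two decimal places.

Link Q1 2010→Q2 2010:
ΣP(Q2 2010)Q(Q1 2010) = 1×110 + 18×140 = 110 + 2520 = 2630
ΣP(Q1 2010)Q(Q1 2010) = 1×110 + 17×140 = 110 + 2380 = 2490
link = 2630/2490 = 1.056225
Link Q2 2010→Q3 2010:
ΣP(Q3 2010)Q(Q2 2010) = 1×96 + 20×162 = 96 + 3240 = 3336
ΣP(Q2 2010)Q(Q2 2010) = 1×96 + 18×162 = 96 + 2916 = 3012
link = 3336/3012 = 1.107570
Chained index = 100 × 1.056225 × 1.107570 = 116.9843

116.98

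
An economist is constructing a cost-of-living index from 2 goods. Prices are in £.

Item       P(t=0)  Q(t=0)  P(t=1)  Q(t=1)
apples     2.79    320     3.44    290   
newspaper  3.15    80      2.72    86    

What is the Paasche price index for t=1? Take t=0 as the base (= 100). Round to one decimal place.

114.0

Paasche price index uses current-period quantities as weights.
ΣP(t=1)·Q(t=1) = 3.44×290 + 2.72×86 = 997.6 + 233.92 = 1231.52
ΣP(t=0)·Q(t=1) = 2.79×290 + 3.15×86 = 809.1 + 270.9 = 1080
Index = 1231.52 / 1080 × 100 = 114.0296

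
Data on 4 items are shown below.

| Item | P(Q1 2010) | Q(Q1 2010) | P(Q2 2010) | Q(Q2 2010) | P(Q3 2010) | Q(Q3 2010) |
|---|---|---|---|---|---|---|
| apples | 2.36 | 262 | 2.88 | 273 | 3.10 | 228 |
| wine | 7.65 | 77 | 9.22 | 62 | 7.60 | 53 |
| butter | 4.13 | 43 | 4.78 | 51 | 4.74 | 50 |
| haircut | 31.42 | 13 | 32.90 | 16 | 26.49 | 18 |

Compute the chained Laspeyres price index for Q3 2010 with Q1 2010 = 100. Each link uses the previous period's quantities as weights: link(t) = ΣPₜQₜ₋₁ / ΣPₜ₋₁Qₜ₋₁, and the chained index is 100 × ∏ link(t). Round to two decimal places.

109.00

Link Q1 2010→Q2 2010:
ΣP(Q2 2010)Q(Q1 2010) = 2.88×262 + 9.22×77 + 4.78×43 + 32.90×13 = 754.56 + 709.94 + 205.54 + 427.7 = 2097.74
ΣP(Q1 2010)Q(Q1 2010) = 2.36×262 + 7.65×77 + 4.13×43 + 31.42×13 = 618.32 + 589.05 + 177.59 + 408.46 = 1793.42
link = 2097.74/1793.42 = 1.169687
Link Q2 2010→Q3 2010:
ΣP(Q3 2010)Q(Q2 2010) = 3.10×273 + 7.60×62 + 4.74×51 + 26.49×16 = 846.3 + 471.2 + 241.74 + 423.84 = 1983.08
ΣP(Q2 2010)Q(Q2 2010) = 2.88×273 + 9.22×62 + 4.78×51 + 32.90×16 = 786.24 + 571.64 + 243.78 + 526.4 = 2128.06
link = 1983.08/2128.06 = 0.931872
Chained index = 100 × 1.169687 × 0.931872 = 108.9999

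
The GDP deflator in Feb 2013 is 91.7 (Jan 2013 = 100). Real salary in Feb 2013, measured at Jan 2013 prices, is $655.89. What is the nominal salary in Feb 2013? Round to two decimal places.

601.45

Nominal = Real × (Index/100) = 655.89 × (91.7/100)
        = 655.89 × 0.917 = 601.4511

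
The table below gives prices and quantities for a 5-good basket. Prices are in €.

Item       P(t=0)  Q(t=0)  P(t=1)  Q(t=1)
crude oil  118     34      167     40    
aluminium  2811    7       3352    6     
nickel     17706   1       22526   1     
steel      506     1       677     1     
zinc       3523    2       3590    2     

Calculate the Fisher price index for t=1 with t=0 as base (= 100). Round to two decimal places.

Laspeyres component (base-period weights):
ΣP(t=1)Q(t=0) = 167×34 + 3352×7 + 22526×1 + 677×1 + 3590×2 = 5678 + 23464 + 22526 + 677 + 7180 = 59525
ΣP(t=0)Q(t=0) = 118×34 + 2811×7 + 17706×1 + 506×1 + 3523×2 = 4012 + 19677 + 17706 + 506 + 7046 = 48947
L = 59525 / 48947 × 100 = 121.6111
Paasche component (current-period weights):
ΣP(t=1)Q(t=1) = 167×40 + 3352×6 + 22526×1 + 677×1 + 3590×2 = 6680 + 20112 + 22526 + 677 + 7180 = 57175
ΣP(t=0)Q(t=1) = 118×40 + 2811×6 + 17706×1 + 506×1 + 3523×2 = 4720 + 16866 + 17706 + 506 + 7046 = 46844
P = 57175 / 46844 × 100 = 122.0541
Fisher = √(L × P) = √(121.6111 × 122.0541) = 121.8324

121.83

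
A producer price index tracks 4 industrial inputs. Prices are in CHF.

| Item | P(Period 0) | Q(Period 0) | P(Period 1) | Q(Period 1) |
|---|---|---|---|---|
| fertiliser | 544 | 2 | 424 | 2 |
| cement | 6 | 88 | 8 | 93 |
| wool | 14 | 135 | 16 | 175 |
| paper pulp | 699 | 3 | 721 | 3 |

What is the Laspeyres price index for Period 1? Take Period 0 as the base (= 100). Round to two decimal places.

Laspeyres price index uses base-period quantities as weights.
ΣP(Period 1)·Q(Period 0) = 424×2 + 8×88 + 16×135 + 721×3 = 848 + 704 + 2160 + 2163 = 5875
ΣP(Period 0)·Q(Period 0) = 544×2 + 6×88 + 14×135 + 699×3 = 1088 + 528 + 1890 + 2097 = 5603
Index = 5875 / 5603 × 100 = 104.8545

104.85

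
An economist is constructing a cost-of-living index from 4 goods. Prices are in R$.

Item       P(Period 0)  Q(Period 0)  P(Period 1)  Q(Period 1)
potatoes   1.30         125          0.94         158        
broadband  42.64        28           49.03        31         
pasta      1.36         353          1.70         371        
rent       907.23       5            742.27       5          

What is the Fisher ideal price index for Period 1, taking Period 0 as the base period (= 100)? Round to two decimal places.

Laspeyres component (base-period weights):
ΣP(Period 1)Q(Period 0) = 0.94×125 + 49.03×28 + 1.70×353 + 742.27×5 = 117.5 + 1372.84 + 600.1 + 3711.35 = 5801.79
ΣP(Period 0)Q(Period 0) = 1.30×125 + 42.64×28 + 1.36×353 + 907.23×5 = 162.5 + 1193.92 + 480.08 + 4536.15 = 6372.65
L = 5801.79 / 6372.65 × 100 = 91.0420
Paasche component (current-period weights):
ΣP(Period 1)Q(Period 1) = 0.94×158 + 49.03×31 + 1.70×371 + 742.27×5 = 148.52 + 1519.93 + 630.7 + 3711.35 = 6010.5
ΣP(Period 0)Q(Period 1) = 1.30×158 + 42.64×31 + 1.36×371 + 907.23×5 = 205.4 + 1321.84 + 504.56 + 4536.15 = 6567.95
P = 6010.5 / 6567.95 × 100 = 91.5126
Fisher = √(L × P) = √(91.0420 × 91.5126) = 91.2770

91.28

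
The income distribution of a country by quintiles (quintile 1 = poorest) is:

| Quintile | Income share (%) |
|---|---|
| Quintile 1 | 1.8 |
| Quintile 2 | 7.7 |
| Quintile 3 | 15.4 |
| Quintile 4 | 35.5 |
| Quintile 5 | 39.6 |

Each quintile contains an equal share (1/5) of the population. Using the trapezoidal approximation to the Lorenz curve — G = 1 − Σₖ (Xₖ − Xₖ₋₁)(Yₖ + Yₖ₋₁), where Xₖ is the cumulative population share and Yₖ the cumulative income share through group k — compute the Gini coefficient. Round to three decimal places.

Cumulative income shares Yₖ: 0.0180, 0.0950, 0.2490, 0.6040, 1.0000
Σ (Xₖ−Xₖ₋₁)(Yₖ+Yₖ₋₁) = (1/5)(0.0180+0.0000) + (1/5)(0.0950+0.0180) + (1/5)(0.2490+0.0950) + (1/5)(0.6040+0.2490) + (1/5)(1.0000+0.6040)
  = 0.0036 + 0.0226 + 0.0688 + 0.1706 + 0.3208 = 0.5864
G = 1 − 0.5864 = 0.4136

0.414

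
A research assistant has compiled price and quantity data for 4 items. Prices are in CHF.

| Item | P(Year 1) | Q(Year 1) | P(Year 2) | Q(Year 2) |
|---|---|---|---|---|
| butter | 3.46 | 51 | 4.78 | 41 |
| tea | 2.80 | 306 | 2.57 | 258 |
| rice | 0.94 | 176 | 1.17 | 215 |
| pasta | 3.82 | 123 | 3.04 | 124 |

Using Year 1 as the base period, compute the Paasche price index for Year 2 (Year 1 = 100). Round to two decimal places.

Paasche price index uses current-period quantities as weights.
ΣP(Year 2)·Q(Year 2) = 4.78×41 + 2.57×258 + 1.17×215 + 3.04×124 = 195.98 + 663.06 + 251.55 + 376.96 = 1487.55
ΣP(Year 1)·Q(Year 2) = 3.46×41 + 2.80×258 + 0.94×215 + 3.82×124 = 141.86 + 722.4 + 202.1 + 473.68 = 1540.04
Index = 1487.55 / 1540.04 × 100 = 96.5916

96.59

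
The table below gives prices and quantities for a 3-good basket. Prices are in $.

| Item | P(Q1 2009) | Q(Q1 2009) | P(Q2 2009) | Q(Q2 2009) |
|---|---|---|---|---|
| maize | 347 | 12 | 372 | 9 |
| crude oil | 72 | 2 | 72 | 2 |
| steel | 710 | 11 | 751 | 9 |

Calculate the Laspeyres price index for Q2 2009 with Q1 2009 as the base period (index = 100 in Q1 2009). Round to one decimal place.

Laspeyres price index uses base-period quantities as weights.
ΣP(Q2 2009)·Q(Q1 2009) = 372×12 + 72×2 + 751×11 = 4464 + 144 + 8261 = 12869
ΣP(Q1 2009)·Q(Q1 2009) = 347×12 + 72×2 + 710×11 = 4164 + 144 + 7810 = 12118
Index = 12869 / 12118 × 100 = 106.1974

106.2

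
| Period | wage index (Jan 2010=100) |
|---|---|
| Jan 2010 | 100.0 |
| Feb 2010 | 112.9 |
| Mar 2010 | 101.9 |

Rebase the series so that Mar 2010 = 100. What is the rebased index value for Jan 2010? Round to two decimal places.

Rebased(Jan 2010) = 100.0 / 101.9 × 100 = 98.1354

98.14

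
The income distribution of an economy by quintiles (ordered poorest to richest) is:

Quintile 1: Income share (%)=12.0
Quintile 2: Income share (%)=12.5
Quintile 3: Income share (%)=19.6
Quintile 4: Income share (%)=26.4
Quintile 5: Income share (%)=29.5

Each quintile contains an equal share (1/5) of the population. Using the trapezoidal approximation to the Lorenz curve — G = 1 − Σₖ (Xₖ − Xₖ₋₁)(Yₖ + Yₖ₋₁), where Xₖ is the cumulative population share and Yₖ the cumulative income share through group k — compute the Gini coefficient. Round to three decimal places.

0.196

Cumulative income shares Yₖ: 0.1200, 0.2450, 0.4410, 0.7050, 1.0000
Σ (Xₖ−Xₖ₋₁)(Yₖ+Yₖ₋₁) = (1/5)(0.1200+0.0000) + (1/5)(0.2450+0.1200) + (1/5)(0.4410+0.2450) + (1/5)(0.7050+0.4410) + (1/5)(1.0000+0.7050)
  = 0.0240 + 0.0730 + 0.1372 + 0.2292 + 0.3410 = 0.8044
G = 1 − 0.8044 = 0.1956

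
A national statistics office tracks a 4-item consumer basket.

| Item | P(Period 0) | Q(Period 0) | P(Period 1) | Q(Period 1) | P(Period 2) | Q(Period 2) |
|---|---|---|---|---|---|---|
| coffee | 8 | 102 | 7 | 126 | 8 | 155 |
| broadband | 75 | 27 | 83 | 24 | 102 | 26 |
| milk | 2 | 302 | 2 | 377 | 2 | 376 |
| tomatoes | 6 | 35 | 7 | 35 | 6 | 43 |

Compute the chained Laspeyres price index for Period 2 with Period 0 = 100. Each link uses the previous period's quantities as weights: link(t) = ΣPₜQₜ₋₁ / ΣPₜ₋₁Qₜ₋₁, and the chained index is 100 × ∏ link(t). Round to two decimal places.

Link Period 0→Period 1:
ΣP(Period 1)Q(Period 0) = 7×102 + 83×27 + 2×302 + 7×35 = 714 + 2241 + 604 + 245 = 3804
ΣP(Period 0)Q(Period 0) = 8×102 + 75×27 + 2×302 + 6×35 = 816 + 2025 + 604 + 210 = 3655
link = 3804/3655 = 1.040766
Link Period 1→Period 2:
ΣP(Period 2)Q(Period 1) = 8×126 + 102×24 + 2×377 + 6×35 = 1008 + 2448 + 754 + 210 = 4420
ΣP(Period 1)Q(Period 1) = 7×126 + 83×24 + 2×377 + 7×35 = 882 + 1992 + 754 + 245 = 3873
link = 4420/3873 = 1.141234
Chained index = 100 × 1.040766 × 1.141234 = 118.7758

118.78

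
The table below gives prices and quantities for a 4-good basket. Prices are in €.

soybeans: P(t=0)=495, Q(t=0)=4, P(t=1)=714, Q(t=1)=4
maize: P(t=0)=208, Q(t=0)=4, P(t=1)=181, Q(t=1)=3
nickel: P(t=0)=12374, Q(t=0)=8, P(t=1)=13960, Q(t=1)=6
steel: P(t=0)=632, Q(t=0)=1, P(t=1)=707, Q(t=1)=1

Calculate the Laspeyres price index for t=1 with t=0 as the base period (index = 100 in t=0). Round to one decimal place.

Laspeyres price index uses base-period quantities as weights.
ΣP(t=1)·Q(t=0) = 714×4 + 181×4 + 13960×8 + 707×1 = 2856 + 724 + 111680 + 707 = 115967
ΣP(t=0)·Q(t=0) = 495×4 + 208×4 + 12374×8 + 632×1 = 1980 + 832 + 98992 + 632 = 102436
Index = 115967 / 102436 × 100 = 113.2092

113.2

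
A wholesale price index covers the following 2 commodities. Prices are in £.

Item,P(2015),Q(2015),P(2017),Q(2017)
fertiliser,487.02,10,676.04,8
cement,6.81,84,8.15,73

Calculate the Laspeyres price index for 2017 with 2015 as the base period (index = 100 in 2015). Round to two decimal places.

Laspeyres price index uses base-period quantities as weights.
ΣP(2017)·Q(2015) = 676.04×10 + 8.15×84 = 6760.4 + 684.6 = 7445
ΣP(2015)·Q(2015) = 487.02×10 + 6.81×84 = 4870.2 + 572.04 = 5442.24
Index = 7445 / 5442.24 × 100 = 136.8003

136.80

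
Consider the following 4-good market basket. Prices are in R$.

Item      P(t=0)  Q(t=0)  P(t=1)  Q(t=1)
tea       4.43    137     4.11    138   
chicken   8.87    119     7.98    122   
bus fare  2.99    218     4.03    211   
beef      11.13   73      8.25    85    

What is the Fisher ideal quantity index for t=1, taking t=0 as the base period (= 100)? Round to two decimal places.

103.95

Laspeyres component (base-period weights):
ΣP(t=0)Q(t=1) = 4.43×138 + 8.87×122 + 2.99×211 + 11.13×85 = 611.34 + 1082.14 + 630.89 + 946.05 = 3270.42
ΣP(t=0)Q(t=0) = 4.43×137 + 8.87×119 + 2.99×218 + 11.13×73 = 606.91 + 1055.53 + 651.82 + 812.49 = 3126.75
L = 3270.42 / 3126.75 × 100 = 104.5949
Paasche component (current-period weights):
ΣP(t=1)Q(t=1) = 4.11×138 + 7.98×122 + 4.03×211 + 8.25×85 = 567.18 + 973.56 + 850.33 + 701.25 = 3092.32
ΣP(t=1)Q(t=0) = 4.11×137 + 7.98×119 + 4.03×218 + 8.25×73 = 563.07 + 949.62 + 878.54 + 602.25 = 2993.48
P = 3092.32 / 2993.48 × 100 = 103.3018
Fisher = √(L × P) = √(104.5949 × 103.3018) = 103.9463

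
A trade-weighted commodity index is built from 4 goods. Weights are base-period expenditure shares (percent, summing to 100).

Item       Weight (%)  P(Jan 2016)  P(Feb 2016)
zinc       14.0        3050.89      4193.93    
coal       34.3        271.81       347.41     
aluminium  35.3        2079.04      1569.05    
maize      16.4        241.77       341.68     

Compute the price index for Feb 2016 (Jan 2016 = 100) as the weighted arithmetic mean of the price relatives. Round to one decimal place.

112.9

zinc: 14.0 × (4193.93/3050.89) = 14.0 × 1.374658 = 19.2452
coal: 34.3 × (347.41/271.81) = 34.3 × 1.278135 = 43.8400
aluminium: 35.3 × (1569.05/2079.04) = 35.3 × 0.754699 = 26.6409
maize: 16.4 × (341.68/241.77) = 16.4 × 1.413244 = 23.1772
Index = Σ wᵢ·(p₁ᵢ/p₀ᵢ) = 19.2452 + 43.8400 + 26.6409 + 23.1772 = 112.9033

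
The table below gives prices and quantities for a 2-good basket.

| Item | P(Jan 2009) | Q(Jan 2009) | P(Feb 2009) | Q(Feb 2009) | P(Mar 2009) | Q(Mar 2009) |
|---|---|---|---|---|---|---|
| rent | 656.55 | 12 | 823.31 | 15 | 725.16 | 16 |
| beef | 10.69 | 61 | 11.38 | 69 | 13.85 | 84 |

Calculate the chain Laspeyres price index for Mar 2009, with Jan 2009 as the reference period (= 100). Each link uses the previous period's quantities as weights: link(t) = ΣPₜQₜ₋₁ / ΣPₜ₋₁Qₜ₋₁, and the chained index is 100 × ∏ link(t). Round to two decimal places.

111.67

Link Jan 2009→Feb 2009:
ΣP(Feb 2009)Q(Jan 2009) = 823.31×12 + 11.38×61 = 9879.72 + 694.18 = 10573.9
ΣP(Jan 2009)Q(Jan 2009) = 656.55×12 + 10.69×61 = 7878.6 + 652.09 = 8530.69
link = 10573.9/8530.69 = 1.239513
Link Feb 2009→Mar 2009:
ΣP(Mar 2009)Q(Feb 2009) = 725.16×15 + 13.85×69 = 10877.4 + 955.65 = 11833.05
ΣP(Feb 2009)Q(Feb 2009) = 823.31×15 + 11.38×69 = 12349.65 + 785.22 = 13134.87
link = 11833.05/13134.87 = 0.900888
Chained index = 100 × 1.239513 × 0.900888 = 111.6663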